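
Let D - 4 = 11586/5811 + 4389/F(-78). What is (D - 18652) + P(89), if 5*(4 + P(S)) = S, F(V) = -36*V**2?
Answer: -1013424671807/54390960 ≈ -18632.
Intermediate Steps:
P(S) = -4 + S/5
D = 64983773/10878192 (D = 4 + (11586/5811 + 4389/((-36*(-78)**2))) = 4 + (11586*(1/5811) + 4389/((-36*6084))) = 4 + (3862/1937 + 4389/(-219024)) = 4 + (3862/1937 + 4389*(-1/219024)) = 4 + (3862/1937 - 1463/73008) = 4 + 21471005/10878192 = 64983773/10878192 ≈ 5.9738)
(D - 18652) + P(89) = (64983773/10878192 - 18652) + (-4 + (1/5)*89) = -202835053411/10878192 + (-4 + 89/5) = -202835053411/10878192 + 69/5 = -1013424671807/54390960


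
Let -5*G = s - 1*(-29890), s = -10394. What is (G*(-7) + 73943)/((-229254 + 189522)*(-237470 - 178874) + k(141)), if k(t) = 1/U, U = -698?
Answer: 353318526/57732207529915 ≈ 6.1200e-6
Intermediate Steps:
k(t) = -1/698 (k(t) = 1/(-698) = -1/698)
G = -19496/5 (G = -(-10394 - 1*(-29890))/5 = -(-10394 + 29890)/5 = -⅕*19496 = -19496/5 ≈ -3899.2)
(G*(-7) + 73943)/((-229254 + 189522)*(-237470 - 178874) + k(141)) = (-19496/5*(-7) + 73943)/((-229254 + 189522)*(-237470 - 178874) - 1/698) = (136472/5 + 73943)/(-39732*(-416344) - 1/698) = 506187/(5*(16542179808 - 1/698)) = 506187/(5*(11546441505983/698)) = (506187/5)*(698/11546441505983) = 353318526/57732207529915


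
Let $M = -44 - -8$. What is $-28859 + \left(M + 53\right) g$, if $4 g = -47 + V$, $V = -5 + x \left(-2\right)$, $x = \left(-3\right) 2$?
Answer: $-29029$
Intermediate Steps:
$x = -6$
$V = 7$ ($V = -5 - -12 = -5 + 12 = 7$)
$M = -36$ ($M = -44 + 8 = -36$)
$g = -10$ ($g = \frac{-47 + 7}{4} = \frac{1}{4} \left(-40\right) = -10$)
$-28859 + \left(M + 53\right) g = -28859 + \left(-36 + 53\right) \left(-10\right) = -28859 + 17 \left(-10\right) = -28859 - 170 = -29029$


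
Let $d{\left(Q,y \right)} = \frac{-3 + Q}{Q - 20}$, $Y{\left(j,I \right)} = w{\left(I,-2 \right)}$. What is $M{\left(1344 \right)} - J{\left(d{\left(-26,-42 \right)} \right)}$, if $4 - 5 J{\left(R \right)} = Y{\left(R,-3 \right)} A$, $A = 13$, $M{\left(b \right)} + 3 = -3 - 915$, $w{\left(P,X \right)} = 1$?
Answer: $- \frac{4596}{5} \approx -919.2$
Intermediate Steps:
$Y{\left(j,I \right)} = 1$
$M{\left(b \right)} = -921$ ($M{\left(b \right)} = -3 - 918 = -921$)
$d{\left(Q,y \right)} = \frac{-3 + Q}{-20 + Q}$
$J{\left(R \right)} = - \frac{9}{5}$ ($J{\left(R \right)} = \frac{4}{5} - \frac{1 \cdot 13}{5} = \frac{4}{5} - \frac{13}{5} = - \frac{9}{5}$)
$M{\left(1344 \right)} - J{\left(d{\left(-26,-42 \right)} \right)} = -921 - - \frac{9}{5} = -921 + \frac{9}{5} = - \frac{4596}{5}$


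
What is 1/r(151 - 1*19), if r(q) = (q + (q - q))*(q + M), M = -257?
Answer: -1/16500 ≈ -6.0606e-5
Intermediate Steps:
r(q) = q*(-257 + q) (r(q) = (q + (q - q))*(q - 257) = (q + 0)*(-257 + q) = q*(-257 + q))
1/r(151 - 1*19) = 1/((151 - 1*19)*(-257 + (151 - 1*19))) = 1/((151 - 19)*(-257 + (151 - 19))) = 1/(132*(-257 + 132)) = 1/(132*(-125)) = 1/(-16500) = -1/16500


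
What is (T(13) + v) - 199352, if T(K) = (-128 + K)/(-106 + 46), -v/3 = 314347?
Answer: -13708693/12 ≈ -1.1424e+6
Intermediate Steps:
v = -943041 (v = -3*314347 = -943041)
T(K) = 32/15 - K/60 (T(K) = (-128 + K)/(-60) = (-128 + K)*(-1/60) = 32/15 - K/60)
(T(13) + v) - 199352 = ((32/15 - 1/60*13) - 943041) - 199352 = ((32/15 - 13/60) - 943041) - 199352 = (23/12 - 943041) - 199352 = -11316469/12 - 199352 = -13708693/12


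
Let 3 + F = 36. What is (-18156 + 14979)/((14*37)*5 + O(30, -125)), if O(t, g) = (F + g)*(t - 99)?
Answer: -3177/8938 ≈ -0.35545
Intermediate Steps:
F = 33 (F = -3 + 36 = 33)
O(t, g) = (-99 + t)*(33 + g) (O(t, g) = (33 + g)*(t - 99) = (33 + g)*(-99 + t) = (-99 + t)*(33 + g))
(-18156 + 14979)/((14*37)*5 + O(30, -125)) = (-18156 + 14979)/((14*37)*5 + (-3267 - 99*(-125) + 33*30 - 125*30)) = -3177/(518*5 + (-3267 + 12375 + 990 - 3750)) = -3177/(2590 + 6348) = -3177/8938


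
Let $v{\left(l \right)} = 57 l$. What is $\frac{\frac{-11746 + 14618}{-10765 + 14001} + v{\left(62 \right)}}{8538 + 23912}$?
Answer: $\frac{1429862}{13126025} \approx 0.10893$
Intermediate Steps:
$\frac{\frac{-11746 + 14618}{-10765 + 14001} + v{\left(62 \right)}}{8538 + 23912} = \frac{\frac{-11746 + 14618}{-10765 + 14001} + 57 \cdot 62}{8538 + 23912} = \frac{\frac{2872}{3236} + 3534}{32450} = \left(2872 \cdot \frac{1}{3236} + 3534\right) \frac{1}{32450} = \left(\frac{718}{809} + 3534\right) \frac{1}{32450} = \frac{2859724}{809} \cdot \frac{1}{32450} = \frac{1429862}{13126025}$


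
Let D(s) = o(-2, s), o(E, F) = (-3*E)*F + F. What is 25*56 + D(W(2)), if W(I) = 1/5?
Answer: 7007/5 ≈ 1401.4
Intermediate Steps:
W(I) = ⅕
o(E, F) = F - 3*E*F (o(E, F) = -3*E*F + F = F - 3*E*F)
D(s) = 7*s (D(s) = s*(1 - 3*(-2)) = s*(1 + 6) = s*7 = 7*s)
25*56 + D(W(2)) = 25*56 + 7*(⅕) = 1400 + 7/5 = 7007/5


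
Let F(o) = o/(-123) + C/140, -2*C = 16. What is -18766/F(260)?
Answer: 40393815/4673 ≈ 8644.1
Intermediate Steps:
C = -8 (C = -½*16 = -8)
F(o) = -2/35 - o/123 (F(o) = o/(-123) - 8/140 = o*(-1/123) - 8*1/140 = -o/123 - 2/35 = -2/35 - o/123)
-18766/F(260) = -18766/(-2/35 - 1/123*260) = -18766/(-2/35 - 260/123) = -18766/(-9346/4305) = -18766*(-4305/9346) = 40393815/4673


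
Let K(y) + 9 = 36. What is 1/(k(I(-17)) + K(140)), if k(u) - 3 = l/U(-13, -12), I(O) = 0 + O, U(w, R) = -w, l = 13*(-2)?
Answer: 1/28 ≈ 0.035714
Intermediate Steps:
l = -26
K(y) = 27 (K(y) = -9 + 36 = 27)
I(O) = O
k(u) = 1 (k(u) = 3 - 26/((-1*(-13))) = 3 - 26/13 = 3 - 26*1/13 = 3 - 2 = 1)
1/(k(I(-17)) + K(140)) = 1/(1 + 27) = 1/28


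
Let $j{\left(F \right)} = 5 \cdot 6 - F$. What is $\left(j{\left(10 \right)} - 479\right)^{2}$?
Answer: $210681$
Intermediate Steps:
$j{\left(F \right)} = 30 - F$
$\left(j{\left(10 \right)} - 479\right)^{2} = \left(\left(30 - 10\right) - 479\right)^{2} = \left(20 - 479\right)^{2} = \left(-459\right)^{2} = 210681$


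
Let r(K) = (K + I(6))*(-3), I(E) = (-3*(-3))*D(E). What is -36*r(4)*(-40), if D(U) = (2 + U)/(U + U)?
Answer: -43200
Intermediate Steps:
D(U) = (2 + U)/(2*U) (D(U) = (2 + U)/((2*U)) = (2 + U)*(1/(2*U)) = (2 + U)/(2*U))
I(E) = 9*(2 + E)/(2*E) (I(E) = (-3*(-3))*((2 + E)/(2*E)) = 9*((2 + E)/(2*E)) = 9*(2 + E)/(2*E))
r(K) = -18 - 3*K (r(K) = (K + (9/2 + 9/6))*(-3) = (K + (9/2 + 9*(1/6)))*(-3) = (K + (9/2 + 3/2))*(-3) = (K + 6)*(-3) = (6 + K)*(-3) = -18 - 3*K)
-36*r(4)*(-40) = -36*(-18 - 3*4)*(-40) = -36*(-18 - 12)*(-40) = -36*(-30)*(-40) = 1080*(-40) = -43200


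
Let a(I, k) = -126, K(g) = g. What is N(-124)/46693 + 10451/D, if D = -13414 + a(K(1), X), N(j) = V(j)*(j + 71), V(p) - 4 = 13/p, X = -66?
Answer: -71765554/92447735 ≈ -0.77628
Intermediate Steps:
V(p) = 4 + 13/p
N(j) = (4 + 13/j)*(71 + j) (N(j) = (4 + 13/j)*(j + 71) = (4 + 13/j)*(71 + j))
D = -13540 (D = -13414 - 126 = -13540)
N(-124)/46693 + 10451/D = (297 + 4*(-124) + 923/(-124))/46693 + 10451/(-13540) = (297 - 496 + 923*(-1/124))*(1/46693) + 10451*(-1/13540) = (297 - 496 - 923/124)*(1/46693) - 10451/13540 = -25599/124*1/46693 - 10451/13540 = -483/109244 - 10451/13540 = -71765554/92447735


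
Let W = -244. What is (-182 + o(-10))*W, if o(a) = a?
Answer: 46848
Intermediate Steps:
(-182 + o(-10))*W = (-182 - 10)*(-244) = -192*(-244) = 46848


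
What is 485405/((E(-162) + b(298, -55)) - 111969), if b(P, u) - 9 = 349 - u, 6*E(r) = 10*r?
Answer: -485405/111826 ≈ -4.3407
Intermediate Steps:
E(r) = 5*r/3 (E(r) = (10*r)/6 = 5*r/3)
b(P, u) = 358 - u (b(P, u) = 9 + (349 - u) = 358 - u)
485405/((E(-162) + b(298, -55)) - 111969) = 485405/(((5/3)*(-162) + (358 - 1*(-55))) - 111969) = 485405/((-270 + (358 + 55)) - 111969) = 485405/((-270 + 413) - 111969) = 485405/(143 - 111969) = 485405/(-111826) = 485405*(-1/111826) = -485405/111826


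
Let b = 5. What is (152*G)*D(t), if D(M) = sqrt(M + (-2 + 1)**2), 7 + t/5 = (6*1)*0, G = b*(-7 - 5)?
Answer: -9120*I*sqrt(34) ≈ -53178.0*I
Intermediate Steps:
G = -60 (G = 5*(-7 - 5) = 5*(-12) = -60)
t = -35 (t = -35 + 5*((6*1)*0) = -35 + 5*(6*0) = -35 + 5*0 = -35 + 0 = -35)
D(M) = sqrt(1 + M) (D(M) = sqrt(M + (-1)**2) = sqrt(M + 1) = sqrt(1 + M))
(152*G)*D(t) = (152*(-60))*sqrt(1 - 35) = -9120*I*sqrt(34)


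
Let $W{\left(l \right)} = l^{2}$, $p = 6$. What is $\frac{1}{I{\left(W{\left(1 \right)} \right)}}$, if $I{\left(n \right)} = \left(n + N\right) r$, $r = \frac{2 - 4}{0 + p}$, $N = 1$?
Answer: $- \frac{3}{2} \approx -1.5$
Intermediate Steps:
$r = - \frac{1}{3}$ ($r = \frac{2 - 4}{0 + 6} = - \frac{2}{6} = \left(-2\right) \frac{1}{6} = - \frac{1}{3} \approx -0.33333$)
$I{\left(n \right)} = - \frac{1}{3} - \frac{n}{3}$ ($I{\left(n \right)} = \left(n + 1\right) \left(- \frac{1}{3}\right) = \left(1 + n\right) \left(- \frac{1}{3}\right) = - \frac{1}{3} - \frac{n}{3}$)
$\frac{1}{I{\left(W{\left(1 \right)} \right)}} = \frac{1}{- \frac{1}{3} - \frac{1^{2}}{3}} = \frac{1}{- \frac{1}{3} - \frac{1}{3}} = \frac{1}{- \frac{2}{3}} = - \frac{3}{2}$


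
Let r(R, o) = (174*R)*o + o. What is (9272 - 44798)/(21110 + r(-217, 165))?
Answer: 35526/6208795 ≈ 0.0057219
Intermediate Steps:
r(R, o) = o + 174*R*o (r(R, o) = 174*R*o + o = o + 174*R*o)
(9272 - 44798)/(21110 + r(-217, 165)) = (9272 - 44798)/(21110 + 165*(1 + 174*(-217))) = -35526/(21110 + 165*(1 - 37758)) = -35526/(21110 + 165*(-37757)) = -35526/(21110 - 6229905) = -35526/(-6208795) = -35526*(-1/6208795) = 35526/6208795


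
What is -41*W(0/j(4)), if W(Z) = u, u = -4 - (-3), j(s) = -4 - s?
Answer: 41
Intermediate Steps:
u = -1 (u = -4 - 1*(-3) = -4 + 3 = -1)
W(Z) = -1
-41*W(0/j(4)) = -41*(-1) = 41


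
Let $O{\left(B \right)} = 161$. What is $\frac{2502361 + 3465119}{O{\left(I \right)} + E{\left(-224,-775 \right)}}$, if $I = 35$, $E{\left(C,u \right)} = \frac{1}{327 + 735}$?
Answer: $\frac{6337463760}{170983} \approx 37065.0$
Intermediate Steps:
$E{\left(C,u \right)} = \frac{1}{1062}$
$\frac{2502361 + 3465119}{O{\left(I \right)} + E{\left(-224,-775 \right)}} = \frac{2502361 + 3465119}{161 + \frac{1}{1062}} = \frac{5967480}{\frac{170983}{1062}} = 5967480 \cdot \frac{1062}{170983} = \frac{6337463760}{170983}$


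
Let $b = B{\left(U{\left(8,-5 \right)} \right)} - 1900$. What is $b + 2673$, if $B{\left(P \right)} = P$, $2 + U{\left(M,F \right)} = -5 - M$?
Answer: $758$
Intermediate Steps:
$U{\left(M,F \right)} = -7 - M$ ($U{\left(M,F \right)} = -2 - \left(5 + M\right) = -7 - M$)
$b = -1915$ ($b = \left(-7 - 8\right) - 1900 = -15 - 1900 = -1915$)
$b + 2673 = -1915 + 2673 = 758$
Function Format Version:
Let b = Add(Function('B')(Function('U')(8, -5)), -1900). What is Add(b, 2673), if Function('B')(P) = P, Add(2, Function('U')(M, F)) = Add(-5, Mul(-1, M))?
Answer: 758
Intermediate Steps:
Function('U')(M, F) = Add(-7, Mul(-1, M)) (Function('U')(M, F) = Add(-2, Add(-5, Mul(-1, M))) = Add(-7, Mul(-1, M)))
b = -1915 (b = Add(Add(-7, Mul(-1, 8)), -1900) = Add(Add(-7, -8), -1900) = Add(-15, -1900) = -1915)
Add(b, 2673) = Add(-1915, 2673) = 758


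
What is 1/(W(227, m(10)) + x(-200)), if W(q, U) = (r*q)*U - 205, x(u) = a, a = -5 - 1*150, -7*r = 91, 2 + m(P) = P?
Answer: -1/23968 ≈ -4.1722e-5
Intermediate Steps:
m(P) = -2 + P
r = -13 (r = -1/7*91 = -13)
a = -155 (a = -5 - 150 = -155)
x(u) = -155
W(q, U) = -205 - 13*U*q (W(q, U) = (-13*q)*U - 205 = -13*U*q - 205 = -205 - 13*U*q)
1/(W(227, m(10)) + x(-200)) = 1/((-205 - 13*(-2 + 10)*227) - 155) = 1/((-205 - 13*8*227) - 155) = 1/((-205 - 23608) - 155) = 1/(-23813 - 155) = 1/(-23968) = -1/23968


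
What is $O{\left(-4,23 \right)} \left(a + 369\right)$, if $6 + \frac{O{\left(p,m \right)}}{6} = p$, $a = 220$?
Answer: $-35340$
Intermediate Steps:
$O{\left(p,m \right)} = -36 + 6 p$
$O{\left(-4,23 \right)} \left(a + 369\right) = \left(-36 + 6 \left(-4\right)\right) \left(220 + 369\right) = \left(-36 - 24\right) 589 = \left(-60\right) 589 = -35340$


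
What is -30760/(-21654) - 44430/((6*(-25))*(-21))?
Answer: -4806629/378945 ≈ -12.684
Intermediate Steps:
-30760/(-21654) - 44430/((6*(-25))*(-21)) = -30760*(-1/21654) - 44430/((-150*(-21))) = 15380/10827 - 44430/3150 = 15380/10827 - 44430*1/3150 = 15380/10827 - 1481/105 = -4806629/378945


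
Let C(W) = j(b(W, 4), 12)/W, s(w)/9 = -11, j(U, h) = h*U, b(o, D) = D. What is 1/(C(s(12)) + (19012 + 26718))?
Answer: 33/1509074 ≈ 2.1868e-5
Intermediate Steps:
j(U, h) = U*h
s(w) = -99 (s(w) = 9*(-11) = -99)
C(W) = 48/W (C(W) = (4*12)/W = 48/W)
1/(C(s(12)) + (19012 + 26718)) = 1/(48/(-99) + (19012 + 26718)) = 1/(48*(-1/99) + 45730) = 1/(-16/33 + 45730) = 1/(1509074/33) = 33/1509074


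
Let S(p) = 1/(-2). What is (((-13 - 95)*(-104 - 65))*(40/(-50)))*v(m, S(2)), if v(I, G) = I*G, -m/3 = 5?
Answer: -109512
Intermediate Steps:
S(p) = -1/2
m = -15 (m = -3*5 = -15)
v(I, G) = G*I
(((-13 - 95)*(-104 - 65))*(40/(-50)))*v(m, S(2)) = (((-13 - 95)*(-104 - 65))*(40/(-50)))*(-1/2*(-15)) = ((-108*(-169))*(40*(-1/50)))*(15/2) = (18252*(-4/5))*(15/2) = -73008/5*15/2 = -109512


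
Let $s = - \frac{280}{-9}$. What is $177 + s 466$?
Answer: $\frac{132073}{9} \approx 14675.0$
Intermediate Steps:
$s = \frac{280}{9}$ ($s = \left(-280\right) \left(- \frac{1}{9}\right) = \frac{280}{9} \approx 31.111$)
$177 + s 466 = 177 + \frac{280}{9} \cdot 466 = 177 + \frac{130480}{9} = \frac{132073}{9}$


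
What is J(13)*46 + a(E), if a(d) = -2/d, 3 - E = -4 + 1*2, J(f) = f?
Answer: 2988/5 ≈ 597.60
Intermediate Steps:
E = 5 (E = 3 - (-4 + 1*2) = 3 - (-4 + 2) = 3 - 1*(-2) = 3 + 2 = 5)
J(13)*46 + a(E) = 13*46 - 2/5 = 598 - 2*⅕ = 598 - ⅖ = 2988/5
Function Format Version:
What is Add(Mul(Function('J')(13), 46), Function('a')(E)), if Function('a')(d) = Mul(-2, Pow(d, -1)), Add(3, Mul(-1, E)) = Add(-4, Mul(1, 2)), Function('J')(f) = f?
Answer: Rational(2988, 5) ≈ 597.60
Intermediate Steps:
E = 5 (E = Add(3, Mul(-1, Add(-4, Mul(1, 2)))) = Add(3, Mul(-1, Add(-4, 2))) = Add(3, Mul(-1, -2)) = Add(3, 2) = 5)
Add(Mul(Function('J')(13), 46), Function('a')(E)) = Add(Mul(13, 46), Mul(-2, Pow(5, -1))) = Add(598, Mul(-2, Rational(1, 5))) = Add(598, Rational(-2, 5)) = Rational(2988, 5)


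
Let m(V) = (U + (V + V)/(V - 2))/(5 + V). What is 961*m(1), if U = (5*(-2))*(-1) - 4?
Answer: 1922/3 ≈ 640.67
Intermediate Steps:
U = 6 (U = -10*(-1) - 4 = 10 - 4 = 6)
m(V) = (6 + 2*V/(-2 + V))/(5 + V) (m(V) = (6 + (V + V)/(V - 2))/(5 + V) = (6 + (2*V)/(-2 + V))/(5 + V) = (6 + 2*V/(-2 + V))/(5 + V))
961*m(1) = 961*(4*(-3 + 2*1)/(-10 + 1² + 3*1)) = 961*(4*(-3 + 2)/(-10 + 1 + 3)) = 961*(4*(-1)/(-6)) = 961*(4*(-⅙)*(-1)) = 961*(⅔) = 1922/3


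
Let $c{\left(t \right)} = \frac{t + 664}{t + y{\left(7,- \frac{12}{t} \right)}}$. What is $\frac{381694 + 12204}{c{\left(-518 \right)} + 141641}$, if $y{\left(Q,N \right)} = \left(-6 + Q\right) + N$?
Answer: $\frac{52741760506}{18965267163} \approx 2.781$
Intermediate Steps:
$y{\left(Q,N \right)} = -6 + N + Q$
$c{\left(t \right)} = \frac{664 + t}{1 + t - \frac{12}{t}}$ ($c{\left(t \right)} = \frac{t + 664}{t - \left(-1 + \frac{12}{t}\right)} = \frac{664 + t}{t + \left(1 - \frac{12}{t}\right)} = \frac{664 + t}{1 + t - \frac{12}{t}}$)
$\frac{381694 + 12204}{c{\left(-518 \right)} + 141641} = \frac{381694 + 12204}{- \frac{518 \left(664 - 518\right)}{-12 - 518 \left(1 - 518\right)} + 141641} = \frac{393898}{\left(-518\right) \frac{1}{-12 - -267806} \cdot 146 + 141641} = \frac{393898}{\left(-518\right) \frac{1}{-12 + 267806} \cdot 146 + 141641} = \frac{393898}{\left(-518\right) \frac{1}{267794} \cdot 146 + 141641} = \frac{393898}{- \frac{37814}{133897} + 141641} = \frac{393898}{\frac{18965267163}{133897}} = 393898 \cdot \frac{133897}{18965267163} = \frac{52741760506}{18965267163}$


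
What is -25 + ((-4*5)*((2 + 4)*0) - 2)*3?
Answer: -31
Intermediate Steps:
-25 + ((-4*5)*((2 + 4)*0) - 2)*3 = -25 + (-120*0 - 2)*3 = -25 + (-20*0 - 2)*3 = -25 + (0 - 2)*3 = -25 - 2*3 = -25 - 6 = -31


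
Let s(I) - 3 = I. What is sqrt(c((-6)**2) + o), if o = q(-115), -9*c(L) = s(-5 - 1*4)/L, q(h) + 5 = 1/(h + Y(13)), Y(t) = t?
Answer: I*sqrt(116841)/153 ≈ 2.2341*I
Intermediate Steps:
s(I) = 3 + I
q(h) = -5 + 1/(13 + h) (q(h) = -5 + 1/(h + 13) = -5 + 1/(13 + h))
c(L) = 2/(3*L) (c(L) = -(3 + (-5 - 1*4))/(9*L) = -(3 + (-5 - 4))/(9*L) = -(3 - 9)/(9*L) = -(-2)/(3*L) = 2/(3*L))
o = -511/102 (o = (-64 - 5*(-115))/(13 - 115) = (-64 + 575)/(-102) = -1/102*511 = -511/102 ≈ -5.0098)
sqrt(c((-6)**2) + o) = sqrt(2/(3*((-6)**2)) - 511/102) = sqrt((2/3)/36 - 511/102) = sqrt((2/3)*(1/36) - 511/102) = sqrt(1/54 - 511/102) = sqrt(-2291/459) = I*sqrt(116841)/153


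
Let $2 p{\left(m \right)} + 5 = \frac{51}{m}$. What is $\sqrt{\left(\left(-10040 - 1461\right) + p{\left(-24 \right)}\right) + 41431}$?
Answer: $\frac{\sqrt{478823}}{4} \approx 172.99$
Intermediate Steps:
$p{\left(m \right)} = - \frac{5}{2} + \frac{51}{2 m}$ ($p{\left(m \right)} = - \frac{5}{2} + \frac{51 \frac{1}{m}}{2} = - \frac{5}{2} + \frac{51}{2 m}$)
$\sqrt{\left(\left(-10040 - 1461\right) + p{\left(-24 \right)}\right) + 41431} = \sqrt{\left(\left(-10040 - 1461\right) + \frac{51 - -120}{2 \left(-24\right)}\right) + 41431} = \sqrt{\left(-11501 + \frac{1}{2} \left(- \frac{1}{24}\right) \left(51 + 120\right)\right) + 41431} = \sqrt{\left(-11501 + \frac{1}{2} \left(- \frac{1}{24}\right) 171\right) + 41431} = \sqrt{\left(-11501 - \frac{57}{16}\right) + 41431} = \sqrt{- \frac{184073}{16} + 41431} = \sqrt{\frac{478823}{16}} = \frac{\sqrt{478823}}{4}$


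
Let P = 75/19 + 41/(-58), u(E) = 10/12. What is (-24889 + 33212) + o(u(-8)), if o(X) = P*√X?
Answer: 8323 + 3571*√30/6612 ≈ 8326.0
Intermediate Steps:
u(E) = ⅚ (u(E) = 10*(1/12) = ⅚)
P = 3571/1102 (P = 75*(1/19) + 41*(-1/58) = 75/19 - 41/58 = 3571/1102 ≈ 3.2405)
o(X) = 3571*√X/1102
(-24889 + 33212) + o(u(-8)) = (-24889 + 33212) + 3571*√(⅚)/1102 = 8323 + 3571*(√30/6)/1102 = 8323 + 3571*√30/6612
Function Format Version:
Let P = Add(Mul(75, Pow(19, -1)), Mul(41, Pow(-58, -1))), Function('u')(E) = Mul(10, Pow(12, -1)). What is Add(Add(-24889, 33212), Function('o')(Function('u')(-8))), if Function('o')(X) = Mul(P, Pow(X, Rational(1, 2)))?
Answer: Add(8323, Mul(Rational(3571, 6612), Pow(30, Rational(1, 2)))) ≈ 8326.0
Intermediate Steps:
Function('u')(E) = Rational(5, 6) (Function('u')(E) = Mul(10, Rational(1, 12)) = Rational(5, 6))
P = Rational(3571, 1102) (P = Add(Mul(75, Rational(1, 19)), Mul(41, Rational(-1, 58))) = Add(Rational(75, 19), Rational(-41, 58)) = Rational(3571, 1102) ≈ 3.2405)
Function('o')(X) = Mul(Rational(3571, 1102), Pow(X, Rational(1, 2)))
Add(Add(-24889, 33212), Function('o')(Function('u')(-8))) = Add(Add(-24889, 33212), Mul(Rational(3571, 1102), Pow(Rational(5, 6), Rational(1, 2)))) = Add(8323, Mul(Rational(3571, 1102), Mul(Rational(1, 6), Pow(30, Rational(1, 2))))) = Add(8323, Mul(Rational(3571, 6612), Pow(30, Rational(1, 2))))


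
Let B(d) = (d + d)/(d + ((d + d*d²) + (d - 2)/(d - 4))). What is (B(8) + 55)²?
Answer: 3396208729/1121481 ≈ 3028.3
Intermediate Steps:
B(d) = 2*d/(d³ + 2*d + (-2 + d)/(-4 + d)) (B(d) = (2*d)/(d + ((d + d³) + (-2 + d)/(-4 + d))) = (2*d)/(d + (d + d³ + (-2 + d)/(-4 + d))) = (2*d)/(d³ + 2*d + (-2 + d)/(-4 + d)) = 2*d/(d³ + 2*d + (-2 + d)/(-4 + d)))
(B(8) + 55)² = (2*8*(-4 + 8)/(-2 + 8⁴ - 7*8 - 4*8³ + 2*8²) + 55)² = (2*8*4/(-2 + 4096 - 56 - 4*512 + 2*64) + 55)² = (2*8*4/(-2 + 4096 - 56 - 2048 + 128) + 55)² = (2*8*4/2118 + 55)² = (2*8*(1/2118)*4 + 55)² = (32/1059 + 55)² = (58277/1059)² = 3396208729/1121481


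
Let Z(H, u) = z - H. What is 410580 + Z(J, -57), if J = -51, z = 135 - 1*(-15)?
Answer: 410781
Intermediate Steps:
z = 150 (z = 135 + 15 = 150)
Z(H, u) = 150 - H
410580 + Z(J, -57) = 410580 + (150 - 1*(-51)) = 410580 + (150 + 51) = 410580 + 201 = 410781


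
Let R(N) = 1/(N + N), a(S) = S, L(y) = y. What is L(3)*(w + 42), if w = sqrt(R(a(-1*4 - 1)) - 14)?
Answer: 126 + 3*I*sqrt(1410)/10 ≈ 126.0 + 11.265*I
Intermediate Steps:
R(N) = 1/(2*N)
w = I*sqrt(1410)/10 (w = sqrt(1/(2*(-1*4 - 1)) - 14) = sqrt(1/(2*(-4 - 1)) - 14) = sqrt((1/2)/(-5) - 14) = sqrt((1/2)*(-1/5) - 14) = sqrt(-1/10 - 14) = sqrt(-141/10) = I*sqrt(1410)/10 ≈ 3.755*I)
L(3)*(w + 42) = 3*(I*sqrt(1410)/10 + 42) = 3*(42 + I*sqrt(1410)/10) = 126 + 3*I*sqrt(1410)/10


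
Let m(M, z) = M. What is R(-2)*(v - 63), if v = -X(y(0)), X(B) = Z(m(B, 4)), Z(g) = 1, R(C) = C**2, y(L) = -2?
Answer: -256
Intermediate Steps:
X(B) = 1
v = -1 (v = -1*1 = -1)
R(-2)*(v - 63) = (-2)**2*(-1 - 63) = 4*(-64) = -256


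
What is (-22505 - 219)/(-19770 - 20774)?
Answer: 5681/10136 ≈ 0.56048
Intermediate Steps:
(-22505 - 219)/(-19770 - 20774) = -22724/(-40544) = -22724*(-1/40544) = 5681/10136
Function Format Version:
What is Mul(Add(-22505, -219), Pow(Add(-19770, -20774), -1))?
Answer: Rational(5681, 10136) ≈ 0.56048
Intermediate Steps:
Mul(Add(-22505, -219), Pow(Add(-19770, -20774), -1)) = Mul(-22724, Pow(-40544, -1)) = Mul(-22724, Rational(-1, 40544)) = Rational(5681, 10136)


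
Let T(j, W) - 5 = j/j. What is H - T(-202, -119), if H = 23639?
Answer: 23633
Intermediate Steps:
T(j, W) = 6 (T(j, W) = 5 + j/j = 5 + 1 = 6)
H - T(-202, -119) = 23639 - 1*6 = 23639 - 6 = 23633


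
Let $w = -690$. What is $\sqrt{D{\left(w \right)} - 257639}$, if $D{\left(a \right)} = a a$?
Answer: $\sqrt{218461} \approx 467.4$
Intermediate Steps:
$D{\left(a \right)} = a^{2}$
$\sqrt{D{\left(w \right)} - 257639} = \sqrt{\left(-690\right)^{2} - 257639} = \sqrt{476100 - 257639} = \sqrt{218461}$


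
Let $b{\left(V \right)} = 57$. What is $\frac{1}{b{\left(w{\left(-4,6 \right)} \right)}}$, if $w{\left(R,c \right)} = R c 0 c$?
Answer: $\frac{1}{57} \approx 0.017544$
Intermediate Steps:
$w{\left(R,c \right)} = 0$ ($w{\left(R,c \right)} = 0 c = 0$)
$\frac{1}{b{\left(w{\left(-4,6 \right)} \right)}} = \frac{1}{57}$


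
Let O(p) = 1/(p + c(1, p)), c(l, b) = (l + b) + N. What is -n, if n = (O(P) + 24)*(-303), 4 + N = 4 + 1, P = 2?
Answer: 14645/2 ≈ 7322.5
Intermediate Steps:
N = 1 (N = -4 + (4 + 1) = -4 + 5 = 1)
c(l, b) = 1 + b + l (c(l, b) = (l + b) + 1 = (b + l) + 1 = 1 + b + l)
O(p) = 1/(2 + 2*p) (O(p) = 1/(p + (1 + p + 1)) = 1/(p + (2 + p)) = 1/(2 + 2*p))
n = -14645/2 (n = (1/(2*(1 + 2)) + 24)*(-303) = ((1/2)/3 + 24)*(-303) = ((1/2)*(1/3) + 24)*(-303) = (1/6 + 24)*(-303) = (145/6)*(-303) = -14645/2 ≈ -7322.5)
-n = -1*(-14645/2) = 14645/2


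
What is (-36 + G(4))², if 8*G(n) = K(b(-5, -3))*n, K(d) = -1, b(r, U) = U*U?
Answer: 5329/4 ≈ 1332.3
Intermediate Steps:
b(r, U) = U²
G(n) = -n/8 (G(n) = (-n)/8 = -n/8)
(-36 + G(4))² = (-36 - ⅛*4)² = (-36 - ½)² = (-73/2)² = 5329/4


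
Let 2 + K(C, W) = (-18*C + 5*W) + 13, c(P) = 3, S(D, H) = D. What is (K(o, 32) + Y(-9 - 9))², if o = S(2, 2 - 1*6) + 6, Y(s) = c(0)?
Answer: 900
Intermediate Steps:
Y(s) = 3
o = 8 (o = 2 + 6 = 8)
K(C, W) = 11 - 18*C + 5*W (K(C, W) = -2 + ((-18*C + 5*W) + 13) = -2 + (13 - 18*C + 5*W) = 11 - 18*C + 5*W)
(K(o, 32) + Y(-9 - 9))² = ((11 - 18*8 + 5*32) + 3)² = ((11 - 144 + 160) + 3)² = (27 + 3)² = 30² = 900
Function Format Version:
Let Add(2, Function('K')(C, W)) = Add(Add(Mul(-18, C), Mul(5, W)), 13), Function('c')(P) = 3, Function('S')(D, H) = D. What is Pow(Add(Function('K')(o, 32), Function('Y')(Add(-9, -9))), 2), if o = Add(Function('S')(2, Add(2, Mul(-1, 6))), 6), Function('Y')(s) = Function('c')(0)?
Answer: 900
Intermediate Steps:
Function('Y')(s) = 3
o = 8 (o = Add(2, 6) = 8)
Function('K')(C, W) = Add(11, Mul(-18, C), Mul(5, W)) (Function('K')(C, W) = Add(-2, Add(Add(Mul(-18, C), Mul(5, W)), 13)) = Add(-2, Add(13, Mul(-18, C), Mul(5, W))) = Add(11, Mul(-18, C), Mul(5, W)))
Pow(Add(Function('K')(o, 32), Function('Y')(Add(-9, -9))), 2) = Pow(Add(Add(11, Mul(-18, 8), Mul(5, 32)), 3), 2) = Pow(Add(Add(11, -144, 160), 3), 2) = Pow(Add(27, 3), 2) = Pow(30, 2) = 900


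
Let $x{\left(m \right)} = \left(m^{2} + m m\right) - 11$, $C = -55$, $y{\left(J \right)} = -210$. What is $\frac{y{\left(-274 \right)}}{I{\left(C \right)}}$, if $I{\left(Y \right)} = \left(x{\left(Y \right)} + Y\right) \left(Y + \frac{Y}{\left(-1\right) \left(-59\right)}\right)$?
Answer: $\frac{413}{658240} \approx 0.00062743$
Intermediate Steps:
$x{\left(m \right)} = -11 + 2 m^{2}$ ($x{\left(m \right)} = \left(m^{2} + m^{2}\right) - 11 = 2 m^{2} - 11 = -11 + 2 m^{2}$)
$I{\left(Y \right)} = \frac{60 Y \left(-11 + Y + 2 Y^{2}\right)}{59}$ ($I{\left(Y \right)} = \left(\left(-11 + 2 Y^{2}\right) + Y\right) \left(Y + \frac{Y}{\left(-1\right) \left(-59\right)}\right) = \left(-11 + Y + 2 Y^{2}\right) \left(Y + \frac{Y}{59}\right) = \left(-11 + Y + 2 Y^{2}\right) \frac{60 Y}{59} = \frac{60 Y \left(-11 + Y + 2 Y^{2}\right)}{59}$)
$\frac{y{\left(-274 \right)}}{I{\left(C \right)}} = - \frac{210}{\frac{60}{59} \left(-55\right) \left(-11 - 55 + 2 \left(-55\right)^{2}\right)} = - \frac{210}{\frac{60}{59} \left(-55\right) \left(-11 - 55 + 2 \cdot 3025\right)} = - \frac{210}{\frac{60}{59} \left(-55\right) \left(-11 - 55 + 6050\right)} = - \frac{210}{\frac{60}{59} \left(-55\right) 5984} = - \frac{210}{- \frac{19747200}{59}} = \left(-210\right) \left(- \frac{59}{19747200}\right) = \frac{413}{658240}$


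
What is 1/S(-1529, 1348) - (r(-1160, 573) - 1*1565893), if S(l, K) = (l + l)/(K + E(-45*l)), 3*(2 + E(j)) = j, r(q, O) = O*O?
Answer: 3784446431/3058 ≈ 1.2376e+6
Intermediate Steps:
r(q, O) = O²
E(j) = -2 + j/3
S(l, K) = 2*l/(-2 + K - 15*l) (S(l, K) = (l + l)/(K + (-2 + (-45*l)/3)) = (2*l)/(K + (-2 - 15*l)) = (2*l)/(-2 + K - 15*l) = 2*l/(-2 + K - 15*l))
1/S(-1529, 1348) - (r(-1160, 573) - 1*1565893) = 1/(2*(-1529)/(-2 + 1348 - 15*(-1529))) - (573² - 1*1565893) = 1/(2*(-1529)/(-2 + 1348 + 22935)) - (328329 - 1565893) = 1/(2*(-1529)/24281) - 1*(-1237564) = 1/(2*(-1529)*(1/24281)) + 1237564 = 1/(-3058/24281) + 1237564 = -24281/3058 + 1237564 = 3784446431/3058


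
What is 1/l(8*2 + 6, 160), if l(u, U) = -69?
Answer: -1/69 ≈ -0.014493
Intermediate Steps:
1/l(8*2 + 6, 160) = 1/(-69) = -1/69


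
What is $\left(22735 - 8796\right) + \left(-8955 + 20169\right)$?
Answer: $25153$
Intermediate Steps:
$\left(22735 - 8796\right) + \left(-8955 + 20169\right) = \left(22735 - 8796\right) + 11214 = 13939 + 11214 = 25153$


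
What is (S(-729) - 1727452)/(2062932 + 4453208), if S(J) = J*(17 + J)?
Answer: -302101/1629035 ≈ -0.18545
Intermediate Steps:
(S(-729) - 1727452)/(2062932 + 4453208) = (-729*(17 - 729) - 1727452)/(2062932 + 4453208) = (-729*(-712) - 1727452)/6516140 = (519048 - 1727452)*(1/6516140) = -1208404*1/6516140 = -302101/1629035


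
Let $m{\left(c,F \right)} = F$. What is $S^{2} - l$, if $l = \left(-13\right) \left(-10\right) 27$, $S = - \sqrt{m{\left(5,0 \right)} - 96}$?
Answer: $-3606$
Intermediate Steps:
$S = - 4 i \sqrt{6}$ ($S = - \sqrt{0 - 96} = - \sqrt{-96} = - 4 i \sqrt{6} \approx - 9.798 i$)
$l = 3510$ ($l = 130 \cdot 27 = 3510$)
$S^{2} - l = \left(- 4 i \sqrt{6}\right)^{2} - 3510 = -96 - 3510 = -3606$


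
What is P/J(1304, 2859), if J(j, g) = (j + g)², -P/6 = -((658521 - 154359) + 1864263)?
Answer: 617850/753503 ≈ 0.81997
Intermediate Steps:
P = 14210550 (P = -(-6)*((658521 - 154359) + 1864263) = -(-6)*(504162 + 1864263) = -(-6)*2368425 = -6*(-2368425) = 14210550)
J(j, g) = (g + j)²
P/J(1304, 2859) = 14210550/((2859 + 1304)²) = 14210550/(4163²) = 14210550/17330569 = 14210550*(1/17330569) = 617850/753503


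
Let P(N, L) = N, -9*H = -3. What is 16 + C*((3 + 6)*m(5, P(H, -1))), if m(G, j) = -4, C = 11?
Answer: -380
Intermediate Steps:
H = ⅓ (H = -⅑*(-3) = ⅓ ≈ 0.33333)
16 + C*((3 + 6)*m(5, P(H, -1))) = 16 + 11*((3 + 6)*(-4)) = 16 + 11*(9*(-4)) = 16 + 11*(-36) = 16 - 396 = -380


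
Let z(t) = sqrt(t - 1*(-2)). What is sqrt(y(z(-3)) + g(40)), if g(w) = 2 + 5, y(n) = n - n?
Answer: sqrt(7) ≈ 2.6458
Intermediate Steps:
z(t) = sqrt(2 + t) (z(t) = sqrt(t + 2) = sqrt(2 + t))
y(n) = 0
g(w) = 7
sqrt(y(z(-3)) + g(40)) = sqrt(0 + 7) = sqrt(7)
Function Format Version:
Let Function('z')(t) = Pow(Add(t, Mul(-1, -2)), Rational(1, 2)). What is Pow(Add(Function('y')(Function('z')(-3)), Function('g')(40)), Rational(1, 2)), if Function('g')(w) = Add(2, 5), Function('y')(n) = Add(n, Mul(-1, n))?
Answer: Pow(7, Rational(1, 2)) ≈ 2.6458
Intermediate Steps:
Function('z')(t) = Pow(Add(2, t), Rational(1, 2)) (Function('z')(t) = Pow(Add(t, 2), Rational(1, 2)) = Pow(Add(2, t), Rational(1, 2)))
Function('y')(n) = 0
Function('g')(w) = 7
Pow(Add(Function('y')(Function('z')(-3)), Function('g')(40)), Rational(1, 2)) = Pow(Add(0, 7), Rational(1, 2)) = Pow(7, Rational(1, 2))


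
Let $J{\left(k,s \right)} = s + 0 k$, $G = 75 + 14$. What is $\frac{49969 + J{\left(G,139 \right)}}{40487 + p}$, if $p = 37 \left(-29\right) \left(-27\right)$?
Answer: $\frac{25054}{34729} \approx 0.72141$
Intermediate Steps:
$p = 28971$ ($p = \left(-1073\right) \left(-27\right) = 28971$)
$G = 89$
$J{\left(k,s \right)} = s$ ($J{\left(k,s \right)} = s + 0 = s$)
$\frac{49969 + J{\left(G,139 \right)}}{40487 + p} = \frac{49969 + 139}{40487 + 28971} = \frac{50108}{69458} = 50108 \cdot \frac{1}{69458} = \frac{25054}{34729}$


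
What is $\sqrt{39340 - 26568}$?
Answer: $2 \sqrt{3193} \approx 113.01$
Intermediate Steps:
$\sqrt{39340 - 26568} = \sqrt{12772} = 2 \sqrt{3193}$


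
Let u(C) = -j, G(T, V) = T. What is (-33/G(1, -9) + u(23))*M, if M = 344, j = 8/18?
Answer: -103544/9 ≈ -11505.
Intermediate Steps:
j = 4/9 (j = 8*(1/18) = 4/9 ≈ 0.44444)
u(C) = -4/9 (u(C) = -1*4/9 = -4/9)
(-33/G(1, -9) + u(23))*M = (-33/1 - 4/9)*344 = (-33*1 - 4/9)*344 = (-33 - 4/9)*344 = -301/9*344 = -103544/9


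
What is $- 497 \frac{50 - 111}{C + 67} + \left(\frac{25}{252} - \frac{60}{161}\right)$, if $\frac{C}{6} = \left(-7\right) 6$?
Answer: $- \frac{176010557}{1072260} \approx -164.15$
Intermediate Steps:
$C = -252$ ($C = 6 \left(\left(-7\right) 6\right) = 6 \left(-42\right) = -252$)
$- 497 \frac{50 - 111}{C + 67} + \left(\frac{25}{252} - \frac{60}{161}\right) = - 497 \frac{50 - 111}{-252 + 67} + \left(\frac{25}{252} - \frac{60}{161}\right) = - 497 \frac{50 - 111}{-185} + \left(25 \cdot \frac{1}{252} - \frac{60}{161}\right) = - 497 \left(\left(-61\right) \left(- \frac{1}{185}\right)\right) + \left(\frac{25}{252} - \frac{60}{161}\right) = \left(-497\right) \frac{61}{185} - \frac{1585}{5796} = - \frac{30317}{185} - \frac{1585}{5796} = - \frac{176010557}{1072260}$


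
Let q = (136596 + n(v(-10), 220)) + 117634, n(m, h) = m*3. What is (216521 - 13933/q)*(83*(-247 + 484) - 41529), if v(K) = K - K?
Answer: -601599044354313/127115 ≈ -4.7327e+9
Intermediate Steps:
v(K) = 0
n(m, h) = 3*m
q = 254230 (q = (136596 + 3*0) + 117634 = (136596 + 0) + 117634 = 136596 + 117634 = 254230)
(216521 - 13933/q)*(83*(-247 + 484) - 41529) = (216521 - 13933/254230)*(83*(-247 + 484) - 41529) = (216521 - 13933*1/254230)*(83*237 - 41529) = (216521 - 13933/254230)*(19671 - 41529) = (55046119897/254230)*(-21858) = -601599044354313/127115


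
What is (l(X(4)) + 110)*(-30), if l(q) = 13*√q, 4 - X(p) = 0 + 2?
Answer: -3300 - 390*√2 ≈ -3851.5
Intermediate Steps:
X(p) = 2 (X(p) = 4 - (0 + 2) = 4 - 1*2 = 4 - 2 = 2)
(l(X(4)) + 110)*(-30) = (13*√2 + 110)*(-30) = (110 + 13*√2)*(-30) = -3300 - 390*√2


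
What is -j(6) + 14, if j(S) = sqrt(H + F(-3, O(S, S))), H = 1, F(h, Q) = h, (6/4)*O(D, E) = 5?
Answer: 14 - I*sqrt(2) ≈ 14.0 - 1.4142*I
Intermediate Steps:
O(D, E) = 10/3 (O(D, E) = (2/3)*5 = 10/3)
j(S) = I*sqrt(2) (j(S) = sqrt(1 - 3) = sqrt(-2) = I*sqrt(2))
-j(6) + 14 = -I*sqrt(2) + 14 = 14 - I*sqrt(2)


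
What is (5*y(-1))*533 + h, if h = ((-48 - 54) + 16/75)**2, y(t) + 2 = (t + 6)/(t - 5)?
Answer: 31609037/11250 ≈ 2809.7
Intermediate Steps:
y(t) = -2 + (6 + t)/(-5 + t) (y(t) = -2 + (t + 6)/(t - 5) = -2 + (6 + t)/(-5 + t))
h = 58277956/5625 (h = (-102 + 16*(1/75))**2 = (-102 + 16/75)**2 = (-7634/75)**2 = 58277956/5625 ≈ 10361.)
(5*y(-1))*533 + h = (5*((16 - 1*(-1))/(-5 - 1)))*533 + 58277956/5625 = (5*((16 + 1)/(-6)))*533 + 58277956/5625 = (5*(-1/6*17))*533 + 58277956/5625 = (5*(-17/6))*533 + 58277956/5625 = -85/6*533 + 58277956/5625 = -45305/6 + 58277956/5625 = 31609037/11250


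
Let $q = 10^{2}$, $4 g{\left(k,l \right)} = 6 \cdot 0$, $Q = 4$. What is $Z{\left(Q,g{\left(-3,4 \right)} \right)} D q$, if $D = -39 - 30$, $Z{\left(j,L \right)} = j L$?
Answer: $0$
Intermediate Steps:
$g{\left(k,l \right)} = 0$ ($g{\left(k,l \right)} = \frac{6 \cdot 0}{4} = \frac{1}{4} \cdot 0 = 0$)
$q = 100$
$Z{\left(j,L \right)} = L j$
$D = -69$ ($D = -39 - 30 = -69$)
$Z{\left(Q,g{\left(-3,4 \right)} \right)} D q = 0 \cdot 4 \left(-69\right) 100 = 0 \left(-69\right) 100 = 0 \cdot 100 = 0$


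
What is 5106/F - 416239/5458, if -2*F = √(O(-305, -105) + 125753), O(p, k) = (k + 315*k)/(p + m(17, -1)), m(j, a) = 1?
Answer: -416239/5458 - 20424*√181744937/9565523 ≈ -105.05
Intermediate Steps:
O(p, k) = 316*k/(1 + p) (O(p, k) = (k + 315*k)/(p + 1) = (316*k)/(1 + p) = 316*k/(1 + p))
F = -√181744937/76 (F = -√(316*(-105)/(1 - 305) + 125753)/2 = -√(316*(-105)/(-304) + 125753)/2 = -√(316*(-105)*(-1/304) + 125753)/2 = -√(8295/76 + 125753)/2 = -√181744937/76 ≈ -177.39)
5106/F - 416239/5458 = 5106/((-√181744937/76)) - 416239/5458 = 5106*(-4*√181744937/9565523) - 416239*1/5458 = -20424*√181744937/9565523 - 416239/5458 = -416239/5458 - 20424*√181744937/9565523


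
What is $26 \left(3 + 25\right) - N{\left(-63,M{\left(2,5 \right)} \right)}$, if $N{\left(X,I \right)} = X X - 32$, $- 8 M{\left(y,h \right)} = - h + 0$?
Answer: $-3209$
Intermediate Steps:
$M{\left(y,h \right)} = \frac{h}{8}$ ($M{\left(y,h \right)} = - \frac{- h + 0}{8} = - \frac{\left(-1\right) h}{8} = \frac{h}{8}$)
$N{\left(X,I \right)} = -32 + X^{2}$ ($N{\left(X,I \right)} = X^{2} - 32 = -32 + X^{2}$)
$26 \left(3 + 25\right) - N{\left(-63,M{\left(2,5 \right)} \right)} = 26 \left(3 + 25\right) - \left(-32 + \left(-63\right)^{2}\right) = 26 \cdot 28 - \left(-32 + 3969\right) = 728 - 3937 = -3209$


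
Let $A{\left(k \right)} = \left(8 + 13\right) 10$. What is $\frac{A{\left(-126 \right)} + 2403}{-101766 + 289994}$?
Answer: $\frac{2613}{188228} \approx 0.013882$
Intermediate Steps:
$A{\left(k \right)} = 210$ ($A{\left(k \right)} = 21 \cdot 10 = 210$)
$\frac{A{\left(-126 \right)} + 2403}{-101766 + 289994} = \frac{210 + 2403}{-101766 + 289994} = \frac{2613}{188228}$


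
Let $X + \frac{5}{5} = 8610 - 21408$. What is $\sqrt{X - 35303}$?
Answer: $i \sqrt{48102} \approx 219.32 i$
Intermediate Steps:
$X = -12799$ ($X = -1 + \left(8610 - 21408\right) = -1 - 12798 = -12799$)
$\sqrt{X - 35303} = \sqrt{-12799 - 35303} = \sqrt{-48102} = i \sqrt{48102}$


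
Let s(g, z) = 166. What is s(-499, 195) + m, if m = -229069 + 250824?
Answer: 21921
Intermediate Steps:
m = 21755
s(-499, 195) + m = 166 + 21755 = 21921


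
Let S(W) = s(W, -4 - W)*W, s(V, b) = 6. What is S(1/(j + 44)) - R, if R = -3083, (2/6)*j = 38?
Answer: 243560/79 ≈ 3083.0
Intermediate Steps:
j = 114 (j = 3*38 = 114)
S(W) = 6*W
S(1/(j + 44)) - R = 6/(114 + 44) - 1*(-3083) = 6/158 + 3083 = 6*(1/158) + 3083 = 3/79 + 3083 = 243560/79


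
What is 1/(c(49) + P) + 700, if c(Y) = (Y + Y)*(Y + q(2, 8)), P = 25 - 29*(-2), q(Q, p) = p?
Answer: 3968301/5669 ≈ 700.00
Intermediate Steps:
P = 83 (P = 25 + 58 = 83)
c(Y) = 2*Y*(8 + Y) (c(Y) = (Y + Y)*(Y + 8) = (2*Y)*(8 + Y) = 2*Y*(8 + Y))
1/(c(49) + P) + 700 = 1/(2*49*(8 + 49) + 83) + 700 = 1/(2*49*57 + 83) + 700 = 1/(5586 + 83) + 700 = 1/5669 + 700 = 3968301/5669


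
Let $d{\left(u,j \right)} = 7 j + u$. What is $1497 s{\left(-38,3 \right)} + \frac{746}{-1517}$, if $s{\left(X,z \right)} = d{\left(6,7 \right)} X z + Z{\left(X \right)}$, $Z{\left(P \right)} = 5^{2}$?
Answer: $- \frac{14182077251}{1517} \approx -9.3488 \cdot 10^{6}$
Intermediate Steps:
$d{\left(u,j \right)} = u + 7 j$
$Z{\left(P \right)} = 25$
$s{\left(X,z \right)} = 25 + 55 X z$ ($s{\left(X,z \right)} = \left(6 + 7 \cdot 7\right) X z + 25 = \left(6 + 49\right) X z + 25 = 55 X z + 25 = 25 + 55 X z$)
$1497 s{\left(-38,3 \right)} + \frac{746}{-1517} = 1497 \left(25 + 55 \left(-38\right) 3\right) + \frac{746}{-1517} = 1497 \left(25 - 6270\right) + 746 \left(- \frac{1}{1517}\right) = 1497 \left(-6245\right) - \frac{746}{1517} = -9348765 - \frac{746}{1517} = - \frac{14182077251}{1517}$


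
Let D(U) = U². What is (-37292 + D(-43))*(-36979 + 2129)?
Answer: 1235188550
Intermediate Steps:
(-37292 + D(-43))*(-36979 + 2129) = (-37292 + (-43)²)*(-36979 + 2129) = (-37292 + 1849)*(-34850) = -35443*(-34850) = 1235188550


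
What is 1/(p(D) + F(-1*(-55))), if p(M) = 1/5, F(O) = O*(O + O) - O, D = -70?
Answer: 5/29976 ≈ 0.00016680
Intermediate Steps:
F(O) = -O + 2*O² (F(O) = O*(2*O) - O = 2*O² - O = -O + 2*O²)
p(M) = ⅕
1/(p(D) + F(-1*(-55))) = 1/(⅕ + (-1*(-55))*(-1 + 2*(-1*(-55)))) = 1/(⅕ + 55*(-1 + 2*55)) = 1/(⅕ + 55*(-1 + 110)) = 1/(⅕ + 55*109) = 1/(⅕ + 5995) = 1/(29976/5) = 5/29976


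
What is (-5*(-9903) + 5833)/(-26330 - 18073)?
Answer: -55348/44403 ≈ -1.2465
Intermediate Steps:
(-5*(-9903) + 5833)/(-26330 - 18073) = (49515 + 5833)/(-44403) = 55348*(-1/44403) = -55348/44403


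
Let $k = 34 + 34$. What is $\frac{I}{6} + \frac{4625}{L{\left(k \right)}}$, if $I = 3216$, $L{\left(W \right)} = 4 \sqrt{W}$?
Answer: $536 + \frac{4625 \sqrt{17}}{136} \approx 676.22$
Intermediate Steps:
$k = 68$
$\frac{I}{6} + \frac{4625}{L{\left(k \right)}} = \frac{3216}{6} + \frac{4625}{4 \sqrt{68}} = 3216 \cdot \frac{1}{6} + \frac{4625}{4 \cdot 2 \sqrt{17}} = 536 + \frac{4625}{8 \sqrt{17}} = 536 + 4625 \frac{\sqrt{17}}{136} = 536 + \frac{4625 \sqrt{17}}{136}$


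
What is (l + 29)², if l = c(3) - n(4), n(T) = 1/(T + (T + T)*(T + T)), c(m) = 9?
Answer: 6671889/4624 ≈ 1442.9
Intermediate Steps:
n(T) = 1/(T + 4*T²) (n(T) = 1/(T + (2*T)*(2*T)) = 1/(T + 4*T²))
l = 611/68 (l = 9 - 1/(4*(1 + 4*4)) = 9 - 1/(4*(1 + 16)) = 9 - 1/(4*17) = 9 - 1*1/68 = 9 - 1/68 = 611/68 ≈ 8.9853)
(l + 29)² = (611/68 + 29)² = (2583/68)² = 6671889/4624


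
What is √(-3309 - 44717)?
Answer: I*√48026 ≈ 219.15*I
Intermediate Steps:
√(-3309 - 44717) = √(-48026) = I*√48026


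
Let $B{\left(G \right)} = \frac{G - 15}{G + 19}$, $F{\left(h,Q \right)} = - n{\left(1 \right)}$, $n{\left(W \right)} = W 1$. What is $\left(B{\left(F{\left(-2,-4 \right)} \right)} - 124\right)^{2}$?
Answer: $\frac{1263376}{81} \approx 15597.0$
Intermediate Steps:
$n{\left(W \right)} = W$
$F{\left(h,Q \right)} = -1$ ($F{\left(h,Q \right)} = \left(-1\right) 1 = -1$)
$B{\left(G \right)} = \frac{-15 + G}{19 + G}$
$\left(B{\left(F{\left(-2,-4 \right)} \right)} - 124\right)^{2} = \left(\frac{-15 - 1}{19 - 1} - 124\right)^{2} = \left(\frac{1}{18} \left(-16\right) - 124\right)^{2} = \left(- \frac{8}{9} - 124\right)^{2} = \left(- \frac{1124}{9}\right)^{2} = \frac{1263376}{81}$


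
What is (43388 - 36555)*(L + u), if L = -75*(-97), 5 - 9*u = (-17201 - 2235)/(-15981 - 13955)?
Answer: 3348494301013/67356 ≈ 4.9713e+7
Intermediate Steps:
u = 32561/67356 (u = 5/9 - (-17201 - 2235)/(9*(-15981 - 13955)) = 5/9 - (-19436)/(9*(-29936)) = 5/9 - (-19436)*(-1)/(9*29936) = 5/9 - ⅑*4859/7484 = 5/9 - 4859/67356 = 32561/67356 ≈ 0.48342)
L = 7275
(43388 - 36555)*(L + u) = (43388 - 36555)*(7275 + 32561/67356) = 6833*(490047461/67356) = 3348494301013/67356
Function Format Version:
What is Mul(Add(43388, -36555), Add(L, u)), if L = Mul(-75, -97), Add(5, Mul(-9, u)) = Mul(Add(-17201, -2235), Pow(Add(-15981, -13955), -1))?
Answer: Rational(3348494301013, 67356) ≈ 4.9713e+7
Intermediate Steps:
u = Rational(32561, 67356) (u = Add(Rational(5, 9), Mul(Rational(-1, 9), Mul(Add(-17201, -2235), Pow(Add(-15981, -13955), -1)))) = Add(Rational(5, 9), Mul(Rational(-1, 9), Mul(-19436, Pow(-29936, -1)))) = Add(Rational(5, 9), Mul(Rational(-1, 9), Mul(-19436, Rational(-1, 29936)))) = Add(Rational(5, 9), Mul(Rational(-1, 9), Rational(4859, 7484))) = Add(Rational(5, 9), Rational(-4859, 67356)) = Rational(32561, 67356) ≈ 0.48342)
L = 7275
Mul(Add(43388, -36555), Add(L, u)) = Mul(Add(43388, -36555), Add(7275, Rational(32561, 67356))) = Mul(6833, Rational(490047461, 67356)) = Rational(3348494301013, 67356)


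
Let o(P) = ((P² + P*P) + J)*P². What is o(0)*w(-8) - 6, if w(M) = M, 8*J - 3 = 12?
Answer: -6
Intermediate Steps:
J = 15/8 (J = 3/8 + (⅛)*12 = 3/8 + 3/2 = 15/8 ≈ 1.8750)
o(P) = P²*(15/8 + 2*P²) (o(P) = ((P² + P*P) + 15/8)*P² = ((P² + P²) + 15/8)*P² = (2*P² + 15/8)*P² = (15/8 + 2*P²)*P² = P²*(15/8 + 2*P²))
o(0)*w(-8) - 6 = ((⅛)*0²*(15 + 16*0²))*(-8) - 6 = ((⅛)*0*(15 + 16*0))*(-8) - 6 = ((⅛)*0*(15 + 0))*(-8) - 6 = ((⅛)*0*15)*(-8) - 6 = 0*(-8) - 6 = 0 - 6 = -6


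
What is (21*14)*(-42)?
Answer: -12348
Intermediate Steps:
(21*14)*(-42) = 294*(-42) = -12348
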